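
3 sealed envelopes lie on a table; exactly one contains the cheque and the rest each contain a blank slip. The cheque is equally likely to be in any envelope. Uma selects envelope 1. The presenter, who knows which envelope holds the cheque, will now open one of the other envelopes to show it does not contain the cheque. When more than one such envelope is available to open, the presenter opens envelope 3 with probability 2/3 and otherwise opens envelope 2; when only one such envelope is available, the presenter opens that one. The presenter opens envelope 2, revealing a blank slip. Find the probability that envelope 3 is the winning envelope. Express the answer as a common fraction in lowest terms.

3/4

Condition on the true location of the cheque.
If it is in envelope 1 (prior 1/3): envelope 3 is available but not opened, probability 1/3; weight (1/3)·(1/3) = 1/9.
If it is in envelope 2 (prior 1/3): the presenter opened envelope 2, so this case is ruled out; weight (1/3)·0 = 0.
If it is in envelope 3 (prior 1/3): only envelope 2 is available, probability 1; weight (1/3)·1 = 1/3.
The weights sum to 4/9.
So P(the cheque in envelope 3 | the presenter opened envelope 2) = (1/3) / (4/9) = 3/4.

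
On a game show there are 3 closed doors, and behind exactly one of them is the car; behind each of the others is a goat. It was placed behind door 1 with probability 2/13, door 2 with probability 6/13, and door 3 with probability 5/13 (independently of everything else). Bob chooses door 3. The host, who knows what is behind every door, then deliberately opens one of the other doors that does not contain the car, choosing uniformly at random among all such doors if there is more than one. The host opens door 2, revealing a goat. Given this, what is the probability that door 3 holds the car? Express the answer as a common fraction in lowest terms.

5/9

Apply Bayes' rule, conditioning on where the car actually is.
If it is behind door 1 (prior 2/13): the host has no choice, probability 1; weight (2/13)·1 = 2/13.
If it is behind door 2 (prior 6/13): the host opened door 2, so this case is ruled out; weight (6/13)·0 = 0.
If it is behind door 3 (prior 5/13): the host has 2 equally likely choices, so probability 1/2; weight (5/13)·(1/2) = 5/26.
The weights sum to 9/26.
So P(the car behind door 3 | the host opened door 2) = (5/26) / (9/26) = 5/9.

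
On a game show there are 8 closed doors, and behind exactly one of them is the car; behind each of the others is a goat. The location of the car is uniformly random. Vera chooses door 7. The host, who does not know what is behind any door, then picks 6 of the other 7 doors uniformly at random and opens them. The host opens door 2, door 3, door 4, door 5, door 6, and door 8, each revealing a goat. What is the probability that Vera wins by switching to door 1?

Consider each possible location of the car in turn.
If it is behind either of doors 1 and 7 (prior 1/8 each): the host picks exactly this set with probability 1/7 regardless, and none is the prize; weight (1/8)·(1/7) = 1/56 each.
If it is behind any of doors 2, 3, 4, 5, 6, and 8 (prior 1/8 each): that door was opened and seen not to hold the prize — ruled out; weight (1/8)·0 = 0 each.
The weights sum to 1/28.
So P(the car behind door 1 | the host opened door 2, door 3, door 4, door 5, door 6, and door 8) = (1/56) / (1/28) = 1/2.

1/2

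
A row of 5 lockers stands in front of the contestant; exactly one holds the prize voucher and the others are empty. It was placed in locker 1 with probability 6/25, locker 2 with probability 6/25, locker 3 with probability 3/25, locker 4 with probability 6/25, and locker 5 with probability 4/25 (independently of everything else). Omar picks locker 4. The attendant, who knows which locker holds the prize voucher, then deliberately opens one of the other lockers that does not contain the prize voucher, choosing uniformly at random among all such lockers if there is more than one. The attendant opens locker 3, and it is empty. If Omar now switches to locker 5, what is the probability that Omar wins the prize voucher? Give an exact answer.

Condition on the true location of the prize voucher.
If it is in either of lockers 1 and 2 (prior 6/25 each): the attendant has 3 equally likely choices, so probability 1/3; weight (6/25)·(1/3) = 2/25 each.
If it is in locker 3 (prior 3/25): the attendant opened locker 3, so this case is ruled out; weight (3/25)·0 = 0.
If it is in locker 4 (prior 6/25): the attendant has 4 equally likely choices, so probability 1/4; weight (6/25)·(1/4) = 3/50.
If it is in locker 5 (prior 4/25): the attendant has 3 equally likely choices, so probability 1/3; weight (4/25)·(1/3) = 4/75.
The weights sum to 41/150.
So P(the prize voucher in locker 5 | the attendant opened locker 3) = (4/75) / (41/150) = 8/41.

8/41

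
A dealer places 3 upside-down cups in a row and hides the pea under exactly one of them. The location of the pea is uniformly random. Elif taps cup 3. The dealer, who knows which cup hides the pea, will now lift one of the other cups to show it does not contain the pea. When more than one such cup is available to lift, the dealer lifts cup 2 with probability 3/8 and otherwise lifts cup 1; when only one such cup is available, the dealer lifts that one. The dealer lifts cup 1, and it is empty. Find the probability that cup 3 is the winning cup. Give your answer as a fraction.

5/13

Condition on the true location of the pea.
If it is under cup 1 (prior 1/3): the dealer opened cup 1, so this case is ruled out; weight (1/3)·0 = 0.
If it is under cup 2 (prior 1/3): only cup 1 is available, probability 1; weight (1/3)·1 = 1/3.
If it is under cup 3 (prior 1/3): cup 2 is available but not opened, probability 5/8; weight (1/3)·(5/8) = 5/24.
The weights sum to 13/24.
So P(the pea under cup 3 | the dealer opened cup 1) = (5/24) / (13/24) = 5/13.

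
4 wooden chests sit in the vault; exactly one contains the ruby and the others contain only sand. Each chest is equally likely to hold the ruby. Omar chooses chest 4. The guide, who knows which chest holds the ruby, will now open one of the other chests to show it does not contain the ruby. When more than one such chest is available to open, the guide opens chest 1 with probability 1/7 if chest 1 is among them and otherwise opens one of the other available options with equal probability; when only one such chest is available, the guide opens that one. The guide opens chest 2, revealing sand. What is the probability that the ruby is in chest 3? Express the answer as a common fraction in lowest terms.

12/25

Consider each possible location of the ruby in turn.
If it is in chest 1 (prior 1/4): chest 1 holds the prize so is unavailable; the guide chooses uniformly among the 2 others, probability 1/2; weight (1/4)·(1/2) = 1/8.
If it is in chest 2 (prior 1/4): the guide opened chest 2, so this case is ruled out; weight (1/4)·0 = 0.
If it is in chest 3 (prior 1/4): chest 1 is available but not opened, probability 6/7; weight (1/4)·(6/7) = 3/14.
If it is in chest 4 (prior 1/4): chest 1 is available but not opened; chest 2 gets probability (1 − 1/7)/2 = 3/7; weight (1/4)·(3/7) = 3/28.
The weights sum to 25/56.
So P(the ruby in chest 3 | the guide opened chest 2) = (3/14) / (25/56) = 12/25.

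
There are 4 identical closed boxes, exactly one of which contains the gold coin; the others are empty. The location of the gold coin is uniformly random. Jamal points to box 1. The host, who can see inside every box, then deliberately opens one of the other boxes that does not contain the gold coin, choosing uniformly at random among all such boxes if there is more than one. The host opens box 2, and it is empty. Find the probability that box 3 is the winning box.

3/8

Apply Bayes' rule, conditioning on where the gold coin actually is.
If it is in box 1 (prior 1/4): the host has 3 equally likely choices, so probability 1/3; weight (1/4)·(1/3) = 1/12.
If it is in box 2 (prior 1/4): the host opened box 2, so this case is ruled out; weight (1/4)·0 = 0.
If it is in either of boxes 3 and 4 (prior 1/4 each): the host has 2 equally likely choices, so probability 1/2; weight (1/4)·(1/2) = 1/8 each.
The weights sum to 1/3.
So P(the gold coin in box 3 | the host opened box 2) = (1/8) / (1/3) = 3/8.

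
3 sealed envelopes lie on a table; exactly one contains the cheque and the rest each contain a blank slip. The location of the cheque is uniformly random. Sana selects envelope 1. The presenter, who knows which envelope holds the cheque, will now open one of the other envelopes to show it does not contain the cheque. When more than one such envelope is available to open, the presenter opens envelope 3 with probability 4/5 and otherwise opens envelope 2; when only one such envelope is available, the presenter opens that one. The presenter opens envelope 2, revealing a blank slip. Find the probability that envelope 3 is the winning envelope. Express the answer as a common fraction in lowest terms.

5/6

Consider each possible location of the cheque in turn.
If it is in envelope 1 (prior 1/3): envelope 3 is available but not opened, probability 1/5; weight (1/3)·(1/5) = 1/15.
If it is in envelope 2 (prior 1/3): the presenter opened envelope 2, so this case is ruled out; weight (1/3)·0 = 0.
If it is in envelope 3 (prior 1/3): only envelope 2 is available, probability 1; weight (1/3)·1 = 1/3.
The weights sum to 2/5.
So P(the cheque in envelope 3 | the presenter opened envelope 2) = (1/3) / (2/5) = 5/6.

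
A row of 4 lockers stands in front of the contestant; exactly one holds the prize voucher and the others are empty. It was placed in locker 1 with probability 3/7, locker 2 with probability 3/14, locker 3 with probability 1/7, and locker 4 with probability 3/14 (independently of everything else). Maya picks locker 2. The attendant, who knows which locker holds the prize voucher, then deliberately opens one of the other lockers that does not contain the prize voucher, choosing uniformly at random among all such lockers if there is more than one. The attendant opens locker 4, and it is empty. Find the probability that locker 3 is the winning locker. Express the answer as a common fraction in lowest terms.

1/5

Condition on the true location of the prize voucher.
If it is in locker 1 (prior 3/7): the attendant has 2 equally likely choices, so probability 1/2; weight (3/7)·(1/2) = 3/14.
If it is in locker 2 (prior 3/14): the attendant has 3 equally likely choices, so probability 1/3; weight (3/14)·(1/3) = 1/14.
If it is in locker 3 (prior 1/7): the attendant has 2 equally likely choices, so probability 1/2; weight (1/7)·(1/2) = 1/14.
If it is in locker 4 (prior 3/14): the attendant opened locker 4, so this case is ruled out; weight (3/14)·0 = 0.
The weights sum to 5/14.
So P(the prize voucher in locker 3 | the attendant opened locker 4) = (1/14) / (5/14) = 1/5.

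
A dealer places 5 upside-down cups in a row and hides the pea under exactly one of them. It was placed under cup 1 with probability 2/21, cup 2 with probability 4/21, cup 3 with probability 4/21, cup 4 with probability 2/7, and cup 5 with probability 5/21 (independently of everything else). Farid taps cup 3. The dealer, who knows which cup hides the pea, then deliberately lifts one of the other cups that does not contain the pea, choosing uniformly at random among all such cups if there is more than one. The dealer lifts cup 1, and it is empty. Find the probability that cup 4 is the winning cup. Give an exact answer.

Apply Bayes' rule, conditioning on where the pea actually is.
If it is under cup 1 (prior 2/21): the dealer opened cup 1, so this case is ruled out; weight (2/21)·0 = 0.
If it is under cup 2 (prior 4/21): the dealer has 3 equally likely choices, so probability 1/3; weight (4/21)·(1/3) = 4/63.
If it is under cup 3 (prior 4/21): the dealer has 4 equally likely choices, so probability 1/4; weight (4/21)·(1/4) = 1/21.
If it is under cup 4 (prior 2/7): the dealer has 3 equally likely choices, so probability 1/3; weight (2/7)·(1/3) = 2/21.
If it is under cup 5 (prior 5/21): the dealer has 3 equally likely choices, so probability 1/3; weight (5/21)·(1/3) = 5/63.
The weights sum to 2/7.
So P(the pea under cup 4 | the dealer opened cup 1) = (2/21) / (2/7) = 1/3.

1/3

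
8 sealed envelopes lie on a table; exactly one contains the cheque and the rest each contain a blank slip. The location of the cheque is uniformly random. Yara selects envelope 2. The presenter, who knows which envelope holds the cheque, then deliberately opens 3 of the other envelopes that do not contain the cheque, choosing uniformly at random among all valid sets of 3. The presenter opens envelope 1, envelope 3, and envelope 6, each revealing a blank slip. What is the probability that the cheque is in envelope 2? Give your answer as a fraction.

1/8

Condition on the true location of the cheque.
If it is in any of envelopes 1, 3, and 6 (prior 1/8 each): that envelope was opened and seen not to hold the prize — ruled out; weight (1/8)·0 = 0 each.
If it is in envelope 2 (prior 1/8): the presenter has 35 equally likely choices, so probability 1/35; weight (1/8)·(1/35) = 1/280.
If it is in any of envelopes 4, 5, 7, and 8 (prior 1/8 each): the presenter has 20 equally likely choices, so probability 1/20; weight (1/8)·(1/20) = 1/160 each.
The weights sum to 1/35.
So P(the cheque in envelope 2 | the presenter opened envelope 1, envelope 3, and envelope 6) = (1/280) / (1/35) = 1/8.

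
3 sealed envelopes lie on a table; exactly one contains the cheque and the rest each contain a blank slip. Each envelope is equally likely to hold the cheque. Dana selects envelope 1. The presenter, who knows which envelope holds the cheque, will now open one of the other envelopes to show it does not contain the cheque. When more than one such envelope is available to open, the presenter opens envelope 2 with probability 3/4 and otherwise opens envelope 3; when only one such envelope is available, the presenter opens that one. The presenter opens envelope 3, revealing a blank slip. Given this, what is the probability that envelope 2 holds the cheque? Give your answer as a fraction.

4/5

Apply Bayes' rule, conditioning on where the cheque actually is.
If it is in envelope 1 (prior 1/3): envelope 2 is available but not opened, probability 1/4; weight (1/3)·(1/4) = 1/12.
If it is in envelope 2 (prior 1/3): only envelope 3 is available, probability 1; weight (1/3)·1 = 1/3.
If it is in envelope 3 (prior 1/3): the presenter opened envelope 3, so this case is ruled out; weight (1/3)·0 = 0.
The weights sum to 5/12.
So P(the cheque in envelope 2 | the presenter opened envelope 3) = (1/3) / (5/12) = 4/5.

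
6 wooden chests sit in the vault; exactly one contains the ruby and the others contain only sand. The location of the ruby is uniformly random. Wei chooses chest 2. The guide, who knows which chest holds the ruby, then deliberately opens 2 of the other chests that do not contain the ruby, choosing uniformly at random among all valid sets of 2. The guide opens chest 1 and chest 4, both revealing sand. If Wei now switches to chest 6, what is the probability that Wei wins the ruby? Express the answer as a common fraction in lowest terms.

5/18

Condition on the true location of the ruby.
If it is in either of chests 1 and 4 (prior 1/6 each): that chest was opened and seen not to hold the prize — ruled out; weight (1/6)·0 = 0 each.
If it is in chest 2 (prior 1/6): the guide has 10 equally likely choices, so probability 1/10; weight (1/6)·(1/10) = 1/60.
If it is in any of chests 3, 5, and 6 (prior 1/6 each): the guide has 6 equally likely choices, so probability 1/6; weight (1/6)·(1/6) = 1/36 each.
The weights sum to 1/10.
So P(the ruby in chest 6 | the guide opened chest 1 and chest 4) = (1/36) / (1/10) = 5/18.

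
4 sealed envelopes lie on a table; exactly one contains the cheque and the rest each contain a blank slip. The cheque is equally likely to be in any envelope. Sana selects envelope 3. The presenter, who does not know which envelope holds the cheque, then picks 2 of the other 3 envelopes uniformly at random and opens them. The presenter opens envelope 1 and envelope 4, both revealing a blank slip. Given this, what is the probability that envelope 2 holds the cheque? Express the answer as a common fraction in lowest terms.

1/2

Consider each possible location of the cheque in turn.
If it is in either of envelopes 1 and 4 (prior 1/4 each): that envelope was opened and seen not to hold the prize — ruled out; weight (1/4)·0 = 0 each.
If it is in either of envelopes 2 and 3 (prior 1/4 each): the presenter picks exactly this set with probability 1/3 regardless, and none is the prize; weight (1/4)·(1/3) = 1/12 each.
The weights sum to 1/6.
So P(the cheque in envelope 2 | the presenter opened envelope 1 and envelope 4) = (1/12) / (1/6) = 1/2.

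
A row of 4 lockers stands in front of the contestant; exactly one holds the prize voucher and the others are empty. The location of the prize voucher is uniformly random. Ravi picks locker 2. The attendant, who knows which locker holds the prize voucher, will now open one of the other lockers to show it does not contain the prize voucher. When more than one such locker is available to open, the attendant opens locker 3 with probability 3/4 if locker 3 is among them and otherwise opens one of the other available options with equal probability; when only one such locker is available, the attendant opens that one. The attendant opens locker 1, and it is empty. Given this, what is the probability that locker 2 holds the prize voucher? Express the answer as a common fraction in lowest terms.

Consider each possible location of the prize voucher in turn.
If it is in locker 1 (prior 1/4): the attendant opened locker 1, so this case is ruled out; weight (1/4)·0 = 0.
If it is in locker 2 (prior 1/4): locker 3 is available but not opened; locker 1 gets probability (1 − 3/4)/2 = 1/8; weight (1/4)·(1/8) = 1/32.
If it is in locker 3 (prior 1/4): locker 3 holds the prize so is unavailable; the attendant chooses uniformly among the 2 others, probability 1/2; weight (1/4)·(1/2) = 1/8.
If it is in locker 4 (prior 1/4): locker 3 is available but not opened, probability 1/4; weight (1/4)·(1/4) = 1/16.
The weights sum to 7/32.
So P(the prize voucher in locker 2 | the attendant opened locker 1) = (1/32) / (7/32) = 1/7.

1/7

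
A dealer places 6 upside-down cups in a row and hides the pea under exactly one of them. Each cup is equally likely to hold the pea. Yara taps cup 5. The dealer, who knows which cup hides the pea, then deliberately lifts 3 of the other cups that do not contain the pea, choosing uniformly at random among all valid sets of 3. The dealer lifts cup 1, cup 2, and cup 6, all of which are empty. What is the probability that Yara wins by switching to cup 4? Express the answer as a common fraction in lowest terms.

Condition on the true location of the pea.
If it is under any of cups 1, 2, and 6 (prior 1/6 each): that cup was opened and seen not to hold the prize — ruled out; weight (1/6)·0 = 0 each.
If it is under either of cups 3 and 4 (prior 1/6 each): the dealer has 4 equally likely choices, so probability 1/4; weight (1/6)·(1/4) = 1/24 each.
If it is under cup 5 (prior 1/6): the dealer has 10 equally likely choices, so probability 1/10; weight (1/6)·(1/10) = 1/60.
The weights sum to 1/10.
So P(the pea under cup 4 | the dealer opened cup 1, cup 2, and cup 6) = (1/24) / (1/10) = 5/12.

5/12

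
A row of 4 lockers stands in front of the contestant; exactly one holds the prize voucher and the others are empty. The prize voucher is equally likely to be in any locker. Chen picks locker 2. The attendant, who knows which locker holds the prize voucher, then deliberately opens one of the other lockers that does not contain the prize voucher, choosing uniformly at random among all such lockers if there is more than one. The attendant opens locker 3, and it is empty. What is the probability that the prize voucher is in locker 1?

Condition on the true location of the prize voucher.
If it is in either of lockers 1 and 4 (prior 1/4 each): the attendant has 2 equally likely choices, so probability 1/2; weight (1/4)·(1/2) = 1/8 each.
If it is in locker 2 (prior 1/4): the attendant has 3 equally likely choices, so probability 1/3; weight (1/4)·(1/3) = 1/12.
If it is in locker 3 (prior 1/4): the attendant opened locker 3, so this case is ruled out; weight (1/4)·0 = 0.
The weights sum to 1/3.
So P(the prize voucher in locker 1 | the attendant opened locker 3) = (1/8) / (1/3) = 3/8.

3/8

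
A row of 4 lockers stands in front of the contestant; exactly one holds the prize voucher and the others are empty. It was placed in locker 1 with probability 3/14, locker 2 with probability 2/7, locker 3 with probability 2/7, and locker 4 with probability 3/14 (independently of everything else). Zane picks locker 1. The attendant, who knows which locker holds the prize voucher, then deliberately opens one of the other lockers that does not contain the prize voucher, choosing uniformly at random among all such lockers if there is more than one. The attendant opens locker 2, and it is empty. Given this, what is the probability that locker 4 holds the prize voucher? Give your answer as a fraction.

Apply Bayes' rule, conditioning on where the prize voucher actually is.
If it is in locker 1 (prior 3/14): the attendant has 3 equally likely choices, so probability 1/3; weight (3/14)·(1/3) = 1/14.
If it is in locker 2 (prior 2/7): the attendant opened locker 2, so this case is ruled out; weight (2/7)·0 = 0.
If it is in locker 3 (prior 2/7): the attendant has 2 equally likely choices, so probability 1/2; weight (2/7)·(1/2) = 1/7.
If it is in locker 4 (prior 3/14): the attendant has 2 equally likely choices, so probability 1/2; weight (3/14)·(1/2) = 3/28.
The weights sum to 9/28.
So P(the prize voucher in locker 4 | the attendant opened locker 2) = (3/28) / (9/28) = 1/3.

1/3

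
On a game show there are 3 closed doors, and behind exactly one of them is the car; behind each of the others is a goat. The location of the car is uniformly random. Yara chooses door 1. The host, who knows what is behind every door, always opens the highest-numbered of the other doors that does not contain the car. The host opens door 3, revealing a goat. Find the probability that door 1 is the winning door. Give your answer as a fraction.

1/2

Consider each possible location of the car in turn.
If it is behind either of doors 1 and 2 (prior 1/3 each): door 3 is the highest-numbered option available, probability 1; weight (1/3)·1 = 1/3 each.
If it is behind door 3 (prior 1/3): the host opened door 3, so this case is ruled out; weight (1/3)·0 = 0.
The weights sum to 2/3.
So P(the car behind door 1 | the host opened door 3) = (1/3) / (2/3) = 1/2.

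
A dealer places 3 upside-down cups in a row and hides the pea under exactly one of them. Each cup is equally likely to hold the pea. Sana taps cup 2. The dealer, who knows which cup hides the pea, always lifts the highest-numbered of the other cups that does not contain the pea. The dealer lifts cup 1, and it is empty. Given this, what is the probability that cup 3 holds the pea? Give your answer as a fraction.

Apply Bayes' rule, conditioning on where the pea actually is.
If it is under cup 1 (prior 1/3): the dealer opened cup 1, so this case is ruled out; weight (1/3)·0 = 0.
If it is under cup 2 (prior 1/3): the dealer would have opened cup 3 instead, probability 0; weight (1/3)·0 = 0.
If it is under cup 3 (prior 1/3): cup 1 is the highest-numbered option available, probability 1; weight (1/3)·1 = 1/3.
The weights sum to 1/3.
So P(the pea under cup 3 | the dealer opened cup 1) = (1/3) / (1/3) = 1.

1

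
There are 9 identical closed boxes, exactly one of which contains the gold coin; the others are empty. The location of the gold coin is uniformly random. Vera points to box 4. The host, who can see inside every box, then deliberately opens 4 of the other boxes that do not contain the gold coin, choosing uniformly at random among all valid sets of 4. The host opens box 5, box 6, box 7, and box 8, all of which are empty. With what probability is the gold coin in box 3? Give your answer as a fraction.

Condition on the true location of the gold coin.
If it is in any of boxes 1, 2, 3, and 9 (prior 1/9 each): the host has 35 equally likely choices, so probability 1/35; weight (1/9)·(1/35) = 1/315 each.
If it is in box 4 (prior 1/9): the host has 70 equally likely choices, so probability 1/70; weight (1/9)·(1/70) = 1/630.
If it is in any of boxes 5, 6, 7, and 8 (prior 1/9 each): that box was opened and seen not to hold the prize — ruled out; weight (1/9)·0 = 0 each.
The weights sum to 1/70.
So P(the gold coin in box 3 | the host opened box 5, box 6, box 7, and box 8) = (1/315) / (1/70) = 2/9.

2/9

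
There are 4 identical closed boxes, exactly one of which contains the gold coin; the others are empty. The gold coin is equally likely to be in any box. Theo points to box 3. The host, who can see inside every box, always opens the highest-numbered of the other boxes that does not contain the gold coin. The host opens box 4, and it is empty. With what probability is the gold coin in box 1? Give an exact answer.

1/3

Consider each possible location of the gold coin in turn.
If it is in any of boxes 1, 2, and 3 (prior 1/4 each): box 4 is the highest-numbered option available, probability 1; weight (1/4)·1 = 1/4 each.
If it is in box 4 (prior 1/4): the host opened box 4, so this case is ruled out; weight (1/4)·0 = 0.
The weights sum to 3/4.
So P(the gold coin in box 1 | the host opened box 4) = (1/4) / (3/4) = 1/3.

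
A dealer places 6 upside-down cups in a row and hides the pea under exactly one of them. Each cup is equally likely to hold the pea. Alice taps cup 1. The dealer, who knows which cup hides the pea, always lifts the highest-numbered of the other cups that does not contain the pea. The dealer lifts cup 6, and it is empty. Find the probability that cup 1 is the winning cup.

1/5

Consider each possible location of the pea in turn.
If it is under any of cups 1, 2, 3, 4, and 5 (prior 1/6 each): cup 6 is the highest-numbered option available, probability 1; weight (1/6)·1 = 1/6 each.
If it is under cup 6 (prior 1/6): the dealer opened cup 6, so this case is ruled out; weight (1/6)·0 = 0.
The weights sum to 5/6.
So P(the pea under cup 1 | the dealer opened cup 6) = (1/6) / (5/6) = 1/5.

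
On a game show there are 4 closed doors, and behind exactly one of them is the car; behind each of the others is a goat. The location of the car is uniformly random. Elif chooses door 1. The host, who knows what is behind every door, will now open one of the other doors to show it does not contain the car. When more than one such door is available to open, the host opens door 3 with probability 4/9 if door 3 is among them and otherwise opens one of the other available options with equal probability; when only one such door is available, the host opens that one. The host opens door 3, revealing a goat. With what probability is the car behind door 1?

Apply Bayes' rule, conditioning on where the car actually is.
If it is behind any of doors 1, 2, and 4 (prior 1/4 each): door 3 is available, opened with probability 4/9; weight (1/4)·(4/9) = 1/9 each.
If it is behind door 3 (prior 1/4): the host opened door 3, so this case is ruled out; weight (1/4)·0 = 0.
The weights sum to 1/3.
So P(the car behind door 1 | the host opened door 3) = (1/9) / (1/3) = 1/3.

1/3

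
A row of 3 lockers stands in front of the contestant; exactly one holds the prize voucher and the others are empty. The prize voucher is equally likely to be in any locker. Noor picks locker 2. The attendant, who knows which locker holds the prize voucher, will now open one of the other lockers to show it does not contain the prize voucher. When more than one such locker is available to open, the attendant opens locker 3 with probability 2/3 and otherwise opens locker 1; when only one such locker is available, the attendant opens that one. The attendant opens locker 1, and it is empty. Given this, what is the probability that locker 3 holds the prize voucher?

3/4

Condition on the true location of the prize voucher.
If it is in locker 1 (prior 1/3): the attendant opened locker 1, so this case is ruled out; weight (1/3)·0 = 0.
If it is in locker 2 (prior 1/3): locker 3 is available but not opened, probability 1/3; weight (1/3)·(1/3) = 1/9.
If it is in locker 3 (prior 1/3): only locker 1 is available, probability 1; weight (1/3)·1 = 1/3.
The weights sum to 4/9.
So P(the prize voucher in locker 3 | the attendant opened locker 1) = (1/3) / (4/9) = 3/4.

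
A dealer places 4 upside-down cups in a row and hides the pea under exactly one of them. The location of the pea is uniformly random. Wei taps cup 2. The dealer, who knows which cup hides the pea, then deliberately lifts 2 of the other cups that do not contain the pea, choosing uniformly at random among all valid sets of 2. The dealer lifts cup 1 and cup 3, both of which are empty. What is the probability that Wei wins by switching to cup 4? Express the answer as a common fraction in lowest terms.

Consider each possible location of the pea in turn.
If it is under either of cups 1 and 3 (prior 1/4 each): that cup was opened and seen not to hold the prize — ruled out; weight (1/4)·0 = 0 each.
If it is under cup 2 (prior 1/4): the dealer has 3 equally likely choices, so probability 1/3; weight (1/4)·(1/3) = 1/12.
If it is under cup 4 (prior 1/4): the dealer has no choice, probability 1; weight (1/4)·1 = 1/4.
The weights sum to 1/3.
So P(the pea under cup 4 | the dealer opened cup 1 and cup 3) = (1/4) / (1/3) = 3/4.

3/4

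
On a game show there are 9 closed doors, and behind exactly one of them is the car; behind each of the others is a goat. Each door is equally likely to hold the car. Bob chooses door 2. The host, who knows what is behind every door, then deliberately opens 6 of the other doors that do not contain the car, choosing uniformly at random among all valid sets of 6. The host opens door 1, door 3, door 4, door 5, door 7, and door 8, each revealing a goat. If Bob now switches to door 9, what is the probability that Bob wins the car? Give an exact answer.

4/9

Consider each possible location of the car in turn.
If it is behind any of doors 1, 3, 4, 5, 7, and 8 (prior 1/9 each): that door was opened and seen not to hold the prize — ruled out; weight (1/9)·0 = 0 each.
If it is behind door 2 (prior 1/9): the host has 28 equally likely choices, so probability 1/28; weight (1/9)·(1/28) = 1/252.
If it is behind either of doors 6 and 9 (prior 1/9 each): the host has 7 equally likely choices, so probability 1/7; weight (1/9)·(1/7) = 1/63 each.
The weights sum to 1/28.
So P(the car behind door 9 | the host opened door 1, door 3, door 4, door 5, door 7, and door 8) = (1/63) / (1/28) = 4/9.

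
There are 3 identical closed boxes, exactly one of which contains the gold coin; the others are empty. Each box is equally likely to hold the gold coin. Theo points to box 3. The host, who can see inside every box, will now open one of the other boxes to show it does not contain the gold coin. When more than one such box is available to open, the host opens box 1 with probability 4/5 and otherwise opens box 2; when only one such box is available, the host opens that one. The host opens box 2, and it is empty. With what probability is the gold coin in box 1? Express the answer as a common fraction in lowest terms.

5/6

Apply Bayes' rule, conditioning on where the gold coin actually is.
If it is in box 1 (prior 1/3): only box 2 is available, probability 1; weight (1/3)·1 = 1/3.
If it is in box 2 (prior 1/3): the host opened box 2, so this case is ruled out; weight (1/3)·0 = 0.
If it is in box 3 (prior 1/3): box 1 is available but not opened, probability 1/5; weight (1/3)·(1/5) = 1/15.
The weights sum to 2/5.
So P(the gold coin in box 1 | the host opened box 2) = (1/3) / (2/5) = 5/6.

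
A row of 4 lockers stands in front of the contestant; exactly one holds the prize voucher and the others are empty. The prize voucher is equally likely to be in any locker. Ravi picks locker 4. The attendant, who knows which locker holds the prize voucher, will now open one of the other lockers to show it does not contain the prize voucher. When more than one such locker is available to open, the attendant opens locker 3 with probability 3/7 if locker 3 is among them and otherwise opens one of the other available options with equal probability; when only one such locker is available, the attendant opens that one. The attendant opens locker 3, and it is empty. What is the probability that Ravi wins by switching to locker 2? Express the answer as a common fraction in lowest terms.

Consider each possible location of the prize voucher in turn.
If it is in any of lockers 1, 2, and 4 (prior 1/4 each): locker 3 is available, opened with probability 3/7; weight (1/4)·(3/7) = 3/28 each.
If it is in locker 3 (prior 1/4): the attendant opened locker 3, so this case is ruled out; weight (1/4)·0 = 0.
The weights sum to 9/28.
So P(the prize voucher in locker 2 | the attendant opened locker 3) = (3/28) / (9/28) = 1/3.

1/3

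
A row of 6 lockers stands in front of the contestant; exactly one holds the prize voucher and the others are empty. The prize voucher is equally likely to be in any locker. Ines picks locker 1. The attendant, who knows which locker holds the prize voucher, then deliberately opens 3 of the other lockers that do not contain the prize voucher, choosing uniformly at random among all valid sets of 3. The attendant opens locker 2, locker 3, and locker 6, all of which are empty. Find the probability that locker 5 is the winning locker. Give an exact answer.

Consider each possible location of the prize voucher in turn.
If it is in locker 1 (prior 1/6): the attendant has 10 equally likely choices, so probability 1/10; weight (1/6)·(1/10) = 1/60.
If it is in any of lockers 2, 3, and 6 (prior 1/6 each): that locker was opened and seen not to hold the prize — ruled out; weight (1/6)·0 = 0 each.
If it is in either of lockers 4 and 5 (prior 1/6 each): the attendant has 4 equally likely choices, so probability 1/4; weight (1/6)·(1/4) = 1/24 each.
The weights sum to 1/10.
So P(the prize voucher in locker 5 | the attendant opened locker 2, locker 3, and locker 6) = (1/24) / (1/10) = 5/12.

5/12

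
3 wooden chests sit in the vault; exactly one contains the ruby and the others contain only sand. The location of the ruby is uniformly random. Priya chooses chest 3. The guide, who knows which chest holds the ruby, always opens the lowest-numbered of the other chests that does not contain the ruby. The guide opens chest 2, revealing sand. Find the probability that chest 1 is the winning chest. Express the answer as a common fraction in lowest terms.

1

Consider each possible location of the ruby in turn.
If it is in chest 1 (prior 1/3): chest 2 is the lowest-numbered option available, probability 1; weight (1/3)·1 = 1/3.
If it is in chest 2 (prior 1/3): the guide opened chest 2, so this case is ruled out; weight (1/3)·0 = 0.
If it is in chest 3 (prior 1/3): the guide would have opened chest 1 instead, probability 0; weight (1/3)·0 = 0.
The weights sum to 1/3.
So P(the ruby in chest 1 | the guide opened chest 2) = (1/3) / (1/3) = 1.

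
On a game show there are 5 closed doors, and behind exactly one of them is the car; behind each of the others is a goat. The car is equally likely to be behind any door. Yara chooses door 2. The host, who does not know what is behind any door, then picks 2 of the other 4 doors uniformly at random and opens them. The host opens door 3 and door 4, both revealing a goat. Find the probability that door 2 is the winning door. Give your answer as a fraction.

Condition on the true location of the car.
If it is behind any of doors 1, 2, and 5 (prior 1/5 each): the host picks exactly this set with probability 1/6 regardless, and none is the prize; weight (1/5)·(1/6) = 1/30 each.
If it is behind either of doors 3 and 4 (prior 1/5 each): that door was opened and seen not to hold the prize — ruled out; weight (1/5)·0 = 0 each.
The weights sum to 1/10.
So P(the car behind door 2 | the host opened door 3 and door 4) = (1/30) / (1/10) = 1/3.

1/3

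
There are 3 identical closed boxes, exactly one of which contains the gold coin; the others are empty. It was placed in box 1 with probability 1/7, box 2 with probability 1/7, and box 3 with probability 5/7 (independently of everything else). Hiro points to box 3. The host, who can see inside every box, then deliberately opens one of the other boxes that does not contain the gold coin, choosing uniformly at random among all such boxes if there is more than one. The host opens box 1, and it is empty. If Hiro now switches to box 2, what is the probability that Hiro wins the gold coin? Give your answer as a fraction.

2/7

Consider each possible location of the gold coin in turn.
If it is in box 1 (prior 1/7): the host opened box 1, so this case is ruled out; weight (1/7)·0 = 0.
If it is in box 2 (prior 1/7): the host has no choice, probability 1; weight (1/7)·1 = 1/7.
If it is in box 3 (prior 5/7): the host has 2 equally likely choices, so probability 1/2; weight (5/7)·(1/2) = 5/14.
The weights sum to 1/2.
So P(the gold coin in box 2 | the host opened box 1) = (1/7) / (1/2) = 2/7.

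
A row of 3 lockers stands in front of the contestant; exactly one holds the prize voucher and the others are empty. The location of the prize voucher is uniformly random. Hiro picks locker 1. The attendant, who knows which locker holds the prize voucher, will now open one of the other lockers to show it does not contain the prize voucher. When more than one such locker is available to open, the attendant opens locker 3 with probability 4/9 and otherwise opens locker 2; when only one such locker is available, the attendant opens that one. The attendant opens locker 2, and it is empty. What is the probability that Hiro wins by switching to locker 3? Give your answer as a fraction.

9/14

Condition on the true location of the prize voucher.
If it is in locker 1 (prior 1/3): locker 3 is available but not opened, probability 5/9; weight (1/3)·(5/9) = 5/27.
If it is in locker 2 (prior 1/3): the attendant opened locker 2, so this case is ruled out; weight (1/3)·0 = 0.
If it is in locker 3 (prior 1/3): only locker 2 is available, probability 1; weight (1/3)·1 = 1/3.
The weights sum to 14/27.
So P(the prize voucher in locker 3 | the attendant opened locker 2) = (1/3) / (14/27) = 9/14.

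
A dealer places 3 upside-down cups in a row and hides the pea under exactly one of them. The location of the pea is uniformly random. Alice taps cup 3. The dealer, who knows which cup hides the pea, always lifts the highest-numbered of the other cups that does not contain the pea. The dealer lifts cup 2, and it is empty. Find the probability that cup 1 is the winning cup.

Consider each possible location of the pea in turn.
If it is under either of cups 1 and 3 (prior 1/3 each): cup 2 is the highest-numbered option available, probability 1; weight (1/3)·1 = 1/3 each.
If it is under cup 2 (prior 1/3): the dealer opened cup 2, so this case is ruled out; weight (1/3)·0 = 0.
The weights sum to 2/3.
So P(the pea under cup 1 | the dealer opened cup 2) = (1/3) / (2/3) = 1/2.

1/2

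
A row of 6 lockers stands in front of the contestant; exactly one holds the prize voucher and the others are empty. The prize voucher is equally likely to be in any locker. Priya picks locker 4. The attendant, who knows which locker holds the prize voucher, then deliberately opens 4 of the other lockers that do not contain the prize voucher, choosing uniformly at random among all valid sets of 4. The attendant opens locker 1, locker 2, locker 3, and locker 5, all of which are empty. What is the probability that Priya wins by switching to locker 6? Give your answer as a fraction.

Apply Bayes' rule, conditioning on where the prize voucher actually is.
If it is in any of lockers 1, 2, 3, and 5 (prior 1/6 each): that locker was opened and seen not to hold the prize — ruled out; weight (1/6)·0 = 0 each.
If it is in locker 4 (prior 1/6): the attendant has 5 equally likely choices, so probability 1/5; weight (1/6)·(1/5) = 1/30.
If it is in locker 6 (prior 1/6): the attendant has no choice, probability 1; weight (1/6)·1 = 1/6.
The weights sum to 1/5.
So P(the prize voucher in locker 6 | the attendant opened locker 1, locker 2, locker 3, and locker 5) = (1/6) / (1/5) = 5/6.

5/6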